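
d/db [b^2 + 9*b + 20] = 2*b + 9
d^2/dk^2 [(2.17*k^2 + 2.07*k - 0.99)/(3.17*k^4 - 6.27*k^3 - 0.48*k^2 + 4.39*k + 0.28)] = (130.836678*k^8 - 9.16954200000009*k^7 - 680.036298*k^6 + 697.301724*k^5 - 263.230356*k^4 + 37.8617220000001*k^3 + 218.035386*k^2 + 3.75775200000001*k - 43.173502)/(31.855013*k^12 - 189.019809*k^11 + 359.395263*k^10 - 56.905278*k^9 - 569.509602*k^8 + 439.946613*k^7 + 292.906491*k^6 - 331.038321*k^5 - 73.055208*k^4 + 79.589719*k^3 + 16.075668*k^2 + 1.032528*k + 0.021952)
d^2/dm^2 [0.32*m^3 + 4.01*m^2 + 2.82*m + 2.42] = 1.92*m + 8.02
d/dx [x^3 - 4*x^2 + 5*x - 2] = 3*x^2 - 8*x + 5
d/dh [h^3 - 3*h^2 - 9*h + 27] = 3*h^2 - 6*h - 9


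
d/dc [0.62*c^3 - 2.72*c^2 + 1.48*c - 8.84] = 1.86*c^2 - 5.44*c + 1.48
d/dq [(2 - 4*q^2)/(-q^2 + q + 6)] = 2*(-2*q^2 - 22*q - 1)/(q^4 - 2*q^3 - 11*q^2 + 12*q + 36)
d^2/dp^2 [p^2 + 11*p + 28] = 2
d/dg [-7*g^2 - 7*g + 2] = -14*g - 7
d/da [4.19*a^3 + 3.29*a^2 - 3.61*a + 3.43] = 12.57*a^2 + 6.58*a - 3.61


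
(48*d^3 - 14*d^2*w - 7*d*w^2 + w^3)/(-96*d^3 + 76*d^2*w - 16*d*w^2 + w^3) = (3*d + w)/(-6*d + w)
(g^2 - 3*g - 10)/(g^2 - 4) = (g - 5)/(g - 2)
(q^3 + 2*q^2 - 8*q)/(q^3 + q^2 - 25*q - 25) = q*(q^2 + 2*q - 8)/(q^3 + q^2 - 25*q - 25)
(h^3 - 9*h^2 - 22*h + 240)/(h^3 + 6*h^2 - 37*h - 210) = (h - 8)/(h + 7)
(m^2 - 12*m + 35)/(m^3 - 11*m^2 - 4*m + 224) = (m - 5)/(m^2 - 4*m - 32)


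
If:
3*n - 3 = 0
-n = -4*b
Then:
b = 1/4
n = 1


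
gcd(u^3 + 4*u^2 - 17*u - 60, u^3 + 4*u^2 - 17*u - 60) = u^3 + 4*u^2 - 17*u - 60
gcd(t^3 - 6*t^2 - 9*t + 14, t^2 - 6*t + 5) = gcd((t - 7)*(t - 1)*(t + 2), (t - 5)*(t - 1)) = t - 1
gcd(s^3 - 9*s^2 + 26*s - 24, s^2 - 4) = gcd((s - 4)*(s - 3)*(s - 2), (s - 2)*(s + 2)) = s - 2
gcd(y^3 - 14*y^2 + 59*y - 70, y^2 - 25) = y - 5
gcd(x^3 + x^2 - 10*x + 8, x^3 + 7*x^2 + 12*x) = x + 4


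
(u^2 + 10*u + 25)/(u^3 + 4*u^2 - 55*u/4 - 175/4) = 4*(u + 5)/(4*u^2 - 4*u - 35)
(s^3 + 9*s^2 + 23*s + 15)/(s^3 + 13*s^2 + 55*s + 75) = (s + 1)/(s + 5)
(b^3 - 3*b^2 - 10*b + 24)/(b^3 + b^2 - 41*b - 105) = (b^2 - 6*b + 8)/(b^2 - 2*b - 35)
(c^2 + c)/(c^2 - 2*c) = (c + 1)/(c - 2)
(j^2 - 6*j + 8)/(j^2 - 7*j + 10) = (j - 4)/(j - 5)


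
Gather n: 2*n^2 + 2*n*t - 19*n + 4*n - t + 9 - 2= 2*n^2 + n*(2*t - 15) - t + 7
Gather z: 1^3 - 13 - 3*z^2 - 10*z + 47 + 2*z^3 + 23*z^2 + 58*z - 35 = 2*z^3 + 20*z^2 + 48*z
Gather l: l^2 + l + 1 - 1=l^2 + l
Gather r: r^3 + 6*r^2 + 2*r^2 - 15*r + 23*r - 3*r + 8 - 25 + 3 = r^3 + 8*r^2 + 5*r - 14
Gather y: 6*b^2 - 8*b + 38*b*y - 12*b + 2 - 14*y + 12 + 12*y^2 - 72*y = 6*b^2 - 20*b + 12*y^2 + y*(38*b - 86) + 14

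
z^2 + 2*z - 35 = (z - 5)*(z + 7)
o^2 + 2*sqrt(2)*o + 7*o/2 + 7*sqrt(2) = (o + 7/2)*(o + 2*sqrt(2))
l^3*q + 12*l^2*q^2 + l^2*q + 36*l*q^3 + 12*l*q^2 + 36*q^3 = (l + 6*q)^2*(l*q + q)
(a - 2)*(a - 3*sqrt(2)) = a^2 - 3*sqrt(2)*a - 2*a + 6*sqrt(2)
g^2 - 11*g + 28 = (g - 7)*(g - 4)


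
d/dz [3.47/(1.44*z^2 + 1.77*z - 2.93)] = (-9.9936*z - 6.1419)/(1.44*z^2 + 1.77*z - 2.93)^2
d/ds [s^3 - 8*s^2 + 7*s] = 3*s^2 - 16*s + 7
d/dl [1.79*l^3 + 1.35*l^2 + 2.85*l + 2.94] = 5.37*l^2 + 2.7*l + 2.85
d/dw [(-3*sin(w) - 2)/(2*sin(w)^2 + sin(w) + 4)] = (6*sin(w)^2 + 8*sin(w) - 10)*cos(w)/(sin(w) - cos(2*w) + 5)^2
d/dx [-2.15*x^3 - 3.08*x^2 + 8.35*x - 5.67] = -6.45*x^2 - 6.16*x + 8.35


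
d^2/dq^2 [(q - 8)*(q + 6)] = 2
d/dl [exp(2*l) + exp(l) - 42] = (2*exp(l) + 1)*exp(l)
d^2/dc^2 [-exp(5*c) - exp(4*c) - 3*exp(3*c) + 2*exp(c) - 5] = (-25*exp(4*c) - 16*exp(3*c) - 27*exp(2*c) + 2)*exp(c)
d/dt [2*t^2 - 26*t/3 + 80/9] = 4*t - 26/3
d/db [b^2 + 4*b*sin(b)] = 4*b*cos(b) + 2*b + 4*sin(b)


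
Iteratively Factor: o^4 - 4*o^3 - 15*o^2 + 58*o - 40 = (o - 5)*(o^3 + o^2 - 10*o + 8) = (o - 5)*(o - 1)*(o^2 + 2*o - 8) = (o - 5)*(o - 1)*(o + 4)*(o - 2)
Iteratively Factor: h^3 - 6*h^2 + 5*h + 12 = (h + 1)*(h^2 - 7*h + 12) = (h - 3)*(h + 1)*(h - 4)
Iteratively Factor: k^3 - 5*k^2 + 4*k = (k)*(k^2 - 5*k + 4) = k*(k - 1)*(k - 4)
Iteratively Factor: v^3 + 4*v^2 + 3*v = (v + 3)*(v^2 + v) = v*(v + 3)*(v + 1)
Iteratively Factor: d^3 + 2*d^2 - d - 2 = (d - 1)*(d^2 + 3*d + 2) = (d - 1)*(d + 1)*(d + 2)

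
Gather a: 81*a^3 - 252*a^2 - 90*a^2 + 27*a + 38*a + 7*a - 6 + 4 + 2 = 81*a^3 - 342*a^2 + 72*a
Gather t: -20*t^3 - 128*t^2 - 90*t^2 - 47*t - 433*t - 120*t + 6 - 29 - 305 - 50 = -20*t^3 - 218*t^2 - 600*t - 378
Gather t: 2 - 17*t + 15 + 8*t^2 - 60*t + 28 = 8*t^2 - 77*t + 45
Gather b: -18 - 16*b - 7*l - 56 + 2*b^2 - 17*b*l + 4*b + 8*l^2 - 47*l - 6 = 2*b^2 + b*(-17*l - 12) + 8*l^2 - 54*l - 80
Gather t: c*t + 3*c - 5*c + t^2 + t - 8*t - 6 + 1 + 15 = -2*c + t^2 + t*(c - 7) + 10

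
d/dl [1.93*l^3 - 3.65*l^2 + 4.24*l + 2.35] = 5.79*l^2 - 7.3*l + 4.24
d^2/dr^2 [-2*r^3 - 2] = -12*r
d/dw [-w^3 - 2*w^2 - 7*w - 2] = -3*w^2 - 4*w - 7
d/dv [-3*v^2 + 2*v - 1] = 2 - 6*v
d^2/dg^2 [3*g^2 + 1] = 6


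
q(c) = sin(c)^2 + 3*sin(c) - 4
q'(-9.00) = -1.98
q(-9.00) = -5.07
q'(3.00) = -3.25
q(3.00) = -3.56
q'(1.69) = -0.59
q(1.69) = -0.04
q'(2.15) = -2.56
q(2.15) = -0.79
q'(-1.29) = 0.30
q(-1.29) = -5.96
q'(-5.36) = 2.77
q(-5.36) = -0.97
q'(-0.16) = 2.65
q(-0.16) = -4.45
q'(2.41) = -3.23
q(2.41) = -1.55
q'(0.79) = 3.11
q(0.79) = -1.36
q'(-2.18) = -0.78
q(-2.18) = -5.79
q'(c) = 2*sin(c)*cos(c) + 3*cos(c)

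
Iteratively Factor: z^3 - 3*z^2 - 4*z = (z + 1)*(z^2 - 4*z) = z*(z + 1)*(z - 4)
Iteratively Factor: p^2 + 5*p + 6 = (p + 3)*(p + 2)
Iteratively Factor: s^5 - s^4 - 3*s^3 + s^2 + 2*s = (s - 2)*(s^4 + s^3 - s^2 - s) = s*(s - 2)*(s^3 + s^2 - s - 1) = s*(s - 2)*(s - 1)*(s^2 + 2*s + 1) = s*(s - 2)*(s - 1)*(s + 1)*(s + 1)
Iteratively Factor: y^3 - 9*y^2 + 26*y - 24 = (y - 4)*(y^2 - 5*y + 6) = (y - 4)*(y - 2)*(y - 3)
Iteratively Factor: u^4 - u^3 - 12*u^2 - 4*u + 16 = (u + 2)*(u^3 - 3*u^2 - 6*u + 8) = (u + 2)^2*(u^2 - 5*u + 4) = (u - 1)*(u + 2)^2*(u - 4)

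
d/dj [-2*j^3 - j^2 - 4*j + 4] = -6*j^2 - 2*j - 4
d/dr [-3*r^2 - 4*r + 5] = -6*r - 4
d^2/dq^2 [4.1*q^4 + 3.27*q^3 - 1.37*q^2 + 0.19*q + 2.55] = 49.2*q^2 + 19.62*q - 2.74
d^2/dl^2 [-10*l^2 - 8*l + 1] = -20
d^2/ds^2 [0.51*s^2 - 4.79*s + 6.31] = 1.02000000000000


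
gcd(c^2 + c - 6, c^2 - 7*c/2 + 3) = c - 2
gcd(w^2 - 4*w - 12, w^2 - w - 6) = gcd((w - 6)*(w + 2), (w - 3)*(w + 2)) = w + 2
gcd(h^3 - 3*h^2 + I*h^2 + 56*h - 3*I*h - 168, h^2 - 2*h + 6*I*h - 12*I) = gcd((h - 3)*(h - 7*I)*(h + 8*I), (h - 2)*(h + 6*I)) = 1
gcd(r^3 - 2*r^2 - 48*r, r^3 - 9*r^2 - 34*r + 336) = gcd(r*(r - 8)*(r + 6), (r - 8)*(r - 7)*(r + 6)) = r^2 - 2*r - 48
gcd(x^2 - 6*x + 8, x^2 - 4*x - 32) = 1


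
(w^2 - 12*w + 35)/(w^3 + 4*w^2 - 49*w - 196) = (w - 5)/(w^2 + 11*w + 28)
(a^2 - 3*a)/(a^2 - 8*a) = (a - 3)/(a - 8)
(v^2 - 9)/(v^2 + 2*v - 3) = (v - 3)/(v - 1)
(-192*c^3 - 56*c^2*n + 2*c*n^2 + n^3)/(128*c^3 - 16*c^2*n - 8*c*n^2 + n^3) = (-6*c - n)/(4*c - n)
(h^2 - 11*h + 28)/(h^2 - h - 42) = (h - 4)/(h + 6)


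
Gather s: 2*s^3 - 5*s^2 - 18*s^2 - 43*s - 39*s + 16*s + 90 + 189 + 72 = 2*s^3 - 23*s^2 - 66*s + 351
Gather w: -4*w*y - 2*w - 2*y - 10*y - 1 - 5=w*(-4*y - 2) - 12*y - 6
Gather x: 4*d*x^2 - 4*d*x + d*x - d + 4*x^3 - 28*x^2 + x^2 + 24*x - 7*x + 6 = -d + 4*x^3 + x^2*(4*d - 27) + x*(17 - 3*d) + 6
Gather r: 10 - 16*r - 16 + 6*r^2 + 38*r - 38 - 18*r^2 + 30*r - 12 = -12*r^2 + 52*r - 56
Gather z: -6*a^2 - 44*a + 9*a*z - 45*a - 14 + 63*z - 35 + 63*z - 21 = -6*a^2 - 89*a + z*(9*a + 126) - 70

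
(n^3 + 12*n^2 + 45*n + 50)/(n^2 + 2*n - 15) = (n^2 + 7*n + 10)/(n - 3)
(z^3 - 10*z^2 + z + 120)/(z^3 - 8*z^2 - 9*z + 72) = (z - 5)/(z - 3)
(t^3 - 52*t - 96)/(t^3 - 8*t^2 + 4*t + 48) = (t^2 - 2*t - 48)/(t^2 - 10*t + 24)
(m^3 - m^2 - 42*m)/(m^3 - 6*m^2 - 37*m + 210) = m/(m - 5)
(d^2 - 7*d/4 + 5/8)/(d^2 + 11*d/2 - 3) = (d - 5/4)/(d + 6)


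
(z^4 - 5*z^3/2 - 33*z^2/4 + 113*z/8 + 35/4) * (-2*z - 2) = -2*z^5 + 3*z^4 + 43*z^3/2 - 47*z^2/4 - 183*z/4 - 35/2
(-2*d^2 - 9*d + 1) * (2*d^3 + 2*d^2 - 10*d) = -4*d^5 - 22*d^4 + 4*d^3 + 92*d^2 - 10*d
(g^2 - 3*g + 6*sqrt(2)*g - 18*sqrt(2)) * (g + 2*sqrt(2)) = g^3 - 3*g^2 + 8*sqrt(2)*g^2 - 24*sqrt(2)*g + 24*g - 72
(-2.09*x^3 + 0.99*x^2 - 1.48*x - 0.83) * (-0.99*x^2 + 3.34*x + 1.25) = 2.0691*x^5 - 7.9607*x^4 + 2.1593*x^3 - 2.884*x^2 - 4.6222*x - 1.0375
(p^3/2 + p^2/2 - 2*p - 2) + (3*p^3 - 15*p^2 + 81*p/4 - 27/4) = 7*p^3/2 - 29*p^2/2 + 73*p/4 - 35/4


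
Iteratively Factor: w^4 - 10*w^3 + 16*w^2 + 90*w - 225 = (w - 3)*(w^3 - 7*w^2 - 5*w + 75) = (w - 5)*(w - 3)*(w^2 - 2*w - 15) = (w - 5)^2*(w - 3)*(w + 3)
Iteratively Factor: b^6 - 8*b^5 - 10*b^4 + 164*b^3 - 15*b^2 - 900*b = (b + 3)*(b^5 - 11*b^4 + 23*b^3 + 95*b^2 - 300*b) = b*(b + 3)*(b^4 - 11*b^3 + 23*b^2 + 95*b - 300) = b*(b - 5)*(b + 3)*(b^3 - 6*b^2 - 7*b + 60) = b*(b - 5)*(b + 3)^2*(b^2 - 9*b + 20) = b*(b - 5)*(b - 4)*(b + 3)^2*(b - 5)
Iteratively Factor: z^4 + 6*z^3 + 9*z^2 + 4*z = (z + 1)*(z^3 + 5*z^2 + 4*z) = (z + 1)*(z + 4)*(z^2 + z) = (z + 1)^2*(z + 4)*(z)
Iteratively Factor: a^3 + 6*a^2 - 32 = (a + 4)*(a^2 + 2*a - 8) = (a + 4)^2*(a - 2)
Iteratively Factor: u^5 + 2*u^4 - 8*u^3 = (u)*(u^4 + 2*u^3 - 8*u^2) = u^2*(u^3 + 2*u^2 - 8*u) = u^2*(u - 2)*(u^2 + 4*u) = u^3*(u - 2)*(u + 4)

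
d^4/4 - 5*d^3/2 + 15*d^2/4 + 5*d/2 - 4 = (d/4 + 1/4)*(d - 8)*(d - 2)*(d - 1)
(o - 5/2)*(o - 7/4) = o^2 - 17*o/4 + 35/8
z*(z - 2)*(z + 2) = z^3 - 4*z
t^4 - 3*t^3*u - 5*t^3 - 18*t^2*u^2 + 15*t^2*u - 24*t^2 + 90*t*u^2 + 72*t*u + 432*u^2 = (t - 8)*(t + 3)*(t - 6*u)*(t + 3*u)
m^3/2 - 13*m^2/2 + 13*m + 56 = (m/2 + 1)*(m - 8)*(m - 7)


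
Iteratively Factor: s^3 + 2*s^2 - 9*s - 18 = (s - 3)*(s^2 + 5*s + 6) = (s - 3)*(s + 3)*(s + 2)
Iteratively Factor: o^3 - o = (o - 1)*(o^2 + o) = o*(o - 1)*(o + 1)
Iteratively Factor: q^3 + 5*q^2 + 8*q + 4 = (q + 1)*(q^2 + 4*q + 4) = (q + 1)*(q + 2)*(q + 2)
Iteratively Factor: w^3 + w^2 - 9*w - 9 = (w - 3)*(w^2 + 4*w + 3) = (w - 3)*(w + 1)*(w + 3)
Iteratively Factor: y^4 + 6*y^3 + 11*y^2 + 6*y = (y + 2)*(y^3 + 4*y^2 + 3*y) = (y + 1)*(y + 2)*(y^2 + 3*y) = (y + 1)*(y + 2)*(y + 3)*(y)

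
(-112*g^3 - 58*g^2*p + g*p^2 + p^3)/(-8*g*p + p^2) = 14*g^2/p + 9*g + p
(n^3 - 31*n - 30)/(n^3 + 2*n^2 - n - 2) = (n^2 - n - 30)/(n^2 + n - 2)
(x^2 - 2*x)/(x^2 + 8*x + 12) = x*(x - 2)/(x^2 + 8*x + 12)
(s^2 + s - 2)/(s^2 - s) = (s + 2)/s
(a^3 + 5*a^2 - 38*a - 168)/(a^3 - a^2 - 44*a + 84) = (a + 4)/(a - 2)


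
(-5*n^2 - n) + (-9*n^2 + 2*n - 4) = -14*n^2 + n - 4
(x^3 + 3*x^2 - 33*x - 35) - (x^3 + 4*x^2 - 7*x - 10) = -x^2 - 26*x - 25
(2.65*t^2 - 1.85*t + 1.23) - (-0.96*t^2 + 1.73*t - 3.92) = 3.61*t^2 - 3.58*t + 5.15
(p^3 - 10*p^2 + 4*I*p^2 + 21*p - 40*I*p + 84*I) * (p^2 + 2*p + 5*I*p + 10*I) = p^5 - 8*p^4 + 9*I*p^4 - 19*p^3 - 72*I*p^3 + 202*p^2 + 9*I*p^2 - 20*p + 378*I*p - 840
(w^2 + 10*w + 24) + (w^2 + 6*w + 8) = 2*w^2 + 16*w + 32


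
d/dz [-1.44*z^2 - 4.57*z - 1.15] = -2.88*z - 4.57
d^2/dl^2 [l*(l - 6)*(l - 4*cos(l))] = 4*l^2*cos(l) + 16*l*sin(l) - 24*l*cos(l) + 6*l - 48*sin(l) - 8*cos(l) - 12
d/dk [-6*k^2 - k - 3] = -12*k - 1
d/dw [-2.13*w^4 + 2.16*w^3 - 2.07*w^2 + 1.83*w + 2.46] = -8.52*w^3 + 6.48*w^2 - 4.14*w + 1.83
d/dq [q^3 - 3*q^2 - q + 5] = 3*q^2 - 6*q - 1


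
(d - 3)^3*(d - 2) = d^4 - 11*d^3 + 45*d^2 - 81*d + 54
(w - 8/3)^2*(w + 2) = w^3 - 10*w^2/3 - 32*w/9 + 128/9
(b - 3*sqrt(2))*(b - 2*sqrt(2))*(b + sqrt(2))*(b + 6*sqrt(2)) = b^4 + 2*sqrt(2)*b^3 - 46*b^2 + 24*sqrt(2)*b + 144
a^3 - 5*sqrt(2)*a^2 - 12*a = a*(a - 6*sqrt(2))*(a + sqrt(2))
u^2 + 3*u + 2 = (u + 1)*(u + 2)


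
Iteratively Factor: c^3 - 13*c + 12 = (c - 3)*(c^2 + 3*c - 4) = (c - 3)*(c - 1)*(c + 4)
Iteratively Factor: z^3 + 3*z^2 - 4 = (z + 2)*(z^2 + z - 2) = (z + 2)^2*(z - 1)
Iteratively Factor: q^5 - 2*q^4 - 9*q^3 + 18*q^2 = (q + 3)*(q^4 - 5*q^3 + 6*q^2) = (q - 2)*(q + 3)*(q^3 - 3*q^2) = (q - 3)*(q - 2)*(q + 3)*(q^2) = q*(q - 3)*(q - 2)*(q + 3)*(q)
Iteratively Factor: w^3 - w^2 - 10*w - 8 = (w + 1)*(w^2 - 2*w - 8) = (w - 4)*(w + 1)*(w + 2)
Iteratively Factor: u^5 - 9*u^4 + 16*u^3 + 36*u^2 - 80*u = (u + 2)*(u^4 - 11*u^3 + 38*u^2 - 40*u) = (u - 4)*(u + 2)*(u^3 - 7*u^2 + 10*u) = (u - 5)*(u - 4)*(u + 2)*(u^2 - 2*u) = u*(u - 5)*(u - 4)*(u + 2)*(u - 2)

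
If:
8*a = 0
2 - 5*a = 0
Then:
No Solution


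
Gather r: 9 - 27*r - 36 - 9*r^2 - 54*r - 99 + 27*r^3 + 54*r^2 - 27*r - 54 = 27*r^3 + 45*r^2 - 108*r - 180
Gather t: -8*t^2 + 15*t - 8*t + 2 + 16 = -8*t^2 + 7*t + 18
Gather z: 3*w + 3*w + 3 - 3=6*w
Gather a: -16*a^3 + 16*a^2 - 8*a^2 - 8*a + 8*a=-16*a^3 + 8*a^2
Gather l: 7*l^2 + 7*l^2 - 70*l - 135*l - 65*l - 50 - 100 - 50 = 14*l^2 - 270*l - 200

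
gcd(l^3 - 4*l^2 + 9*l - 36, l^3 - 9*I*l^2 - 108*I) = l + 3*I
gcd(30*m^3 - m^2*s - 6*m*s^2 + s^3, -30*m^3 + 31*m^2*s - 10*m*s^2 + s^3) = 15*m^2 - 8*m*s + s^2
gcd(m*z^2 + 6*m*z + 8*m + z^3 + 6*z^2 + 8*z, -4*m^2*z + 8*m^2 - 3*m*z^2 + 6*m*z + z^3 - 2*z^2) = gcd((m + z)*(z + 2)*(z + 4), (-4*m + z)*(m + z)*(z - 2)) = m + z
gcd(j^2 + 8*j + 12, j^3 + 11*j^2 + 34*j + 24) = j + 6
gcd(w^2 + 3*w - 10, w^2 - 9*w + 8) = 1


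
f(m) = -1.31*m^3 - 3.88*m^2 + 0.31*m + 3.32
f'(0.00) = 0.31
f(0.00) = 3.32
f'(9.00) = -387.86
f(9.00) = -1263.16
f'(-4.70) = -50.03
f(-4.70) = 52.16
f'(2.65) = -47.85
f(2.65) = -47.48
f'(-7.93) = -185.29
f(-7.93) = 410.14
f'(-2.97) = -11.31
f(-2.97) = 2.49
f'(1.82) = -26.83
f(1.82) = -16.87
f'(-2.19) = -1.54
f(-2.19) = -2.21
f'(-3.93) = -29.89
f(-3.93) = 21.69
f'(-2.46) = -4.38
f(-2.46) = -1.42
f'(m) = -3.93*m^2 - 7.76*m + 0.31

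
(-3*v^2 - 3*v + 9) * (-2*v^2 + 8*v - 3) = 6*v^4 - 18*v^3 - 33*v^2 + 81*v - 27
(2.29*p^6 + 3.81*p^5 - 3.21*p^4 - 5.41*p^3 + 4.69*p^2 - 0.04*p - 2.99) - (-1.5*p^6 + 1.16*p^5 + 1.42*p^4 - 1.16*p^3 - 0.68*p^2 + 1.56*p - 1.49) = 3.79*p^6 + 2.65*p^5 - 4.63*p^4 - 4.25*p^3 + 5.37*p^2 - 1.6*p - 1.5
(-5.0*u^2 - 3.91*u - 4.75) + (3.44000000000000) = -5.0*u^2 - 3.91*u - 1.31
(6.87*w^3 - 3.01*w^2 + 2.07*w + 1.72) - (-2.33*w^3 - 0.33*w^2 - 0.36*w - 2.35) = 9.2*w^3 - 2.68*w^2 + 2.43*w + 4.07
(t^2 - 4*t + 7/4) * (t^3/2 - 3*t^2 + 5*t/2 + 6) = t^5/2 - 5*t^4 + 123*t^3/8 - 37*t^2/4 - 157*t/8 + 21/2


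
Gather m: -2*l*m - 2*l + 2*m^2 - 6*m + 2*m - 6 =-2*l + 2*m^2 + m*(-2*l - 4) - 6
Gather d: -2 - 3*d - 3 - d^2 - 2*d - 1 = -d^2 - 5*d - 6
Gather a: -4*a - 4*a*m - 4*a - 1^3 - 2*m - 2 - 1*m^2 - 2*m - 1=a*(-4*m - 8) - m^2 - 4*m - 4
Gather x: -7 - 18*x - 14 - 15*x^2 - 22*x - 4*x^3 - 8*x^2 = -4*x^3 - 23*x^2 - 40*x - 21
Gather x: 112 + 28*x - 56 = 28*x + 56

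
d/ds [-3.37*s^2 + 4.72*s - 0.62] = 4.72 - 6.74*s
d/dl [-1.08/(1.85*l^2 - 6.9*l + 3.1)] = (3.996*l - 7.452)/(1.85*l^2 - 6.9*l + 3.1)^2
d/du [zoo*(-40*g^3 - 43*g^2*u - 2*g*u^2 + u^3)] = zoo*(g^2 + g*u + u^2)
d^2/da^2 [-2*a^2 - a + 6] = -4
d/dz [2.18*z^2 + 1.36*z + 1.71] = 4.36*z + 1.36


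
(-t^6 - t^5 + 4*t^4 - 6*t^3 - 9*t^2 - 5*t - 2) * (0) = 0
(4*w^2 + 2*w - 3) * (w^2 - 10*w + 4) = 4*w^4 - 38*w^3 - 7*w^2 + 38*w - 12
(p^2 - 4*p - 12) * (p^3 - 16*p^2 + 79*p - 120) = p^5 - 20*p^4 + 131*p^3 - 244*p^2 - 468*p + 1440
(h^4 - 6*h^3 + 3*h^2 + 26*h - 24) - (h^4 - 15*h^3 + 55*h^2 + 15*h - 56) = 9*h^3 - 52*h^2 + 11*h + 32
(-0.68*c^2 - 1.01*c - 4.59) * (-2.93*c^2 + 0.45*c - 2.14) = 1.9924*c^4 + 2.6533*c^3 + 14.4494*c^2 + 0.0958999999999999*c + 9.8226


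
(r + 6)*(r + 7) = r^2 + 13*r + 42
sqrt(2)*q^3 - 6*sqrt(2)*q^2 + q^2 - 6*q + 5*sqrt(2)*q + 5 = (q - 5)*(q - 1)*(sqrt(2)*q + 1)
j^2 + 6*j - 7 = (j - 1)*(j + 7)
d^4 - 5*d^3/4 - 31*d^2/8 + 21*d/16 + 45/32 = (d - 5/2)*(d - 3/4)*(d + 1/2)*(d + 3/2)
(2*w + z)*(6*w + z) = 12*w^2 + 8*w*z + z^2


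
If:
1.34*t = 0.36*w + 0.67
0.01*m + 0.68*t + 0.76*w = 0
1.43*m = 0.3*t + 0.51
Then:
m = 0.44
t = 0.40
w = -0.37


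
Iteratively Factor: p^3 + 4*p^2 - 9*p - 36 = (p + 4)*(p^2 - 9) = (p - 3)*(p + 4)*(p + 3)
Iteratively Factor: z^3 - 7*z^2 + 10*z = (z - 2)*(z^2 - 5*z) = z*(z - 2)*(z - 5)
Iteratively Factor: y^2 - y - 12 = (y - 4)*(y + 3)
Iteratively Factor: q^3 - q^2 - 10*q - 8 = (q + 1)*(q^2 - 2*q - 8) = (q - 4)*(q + 1)*(q + 2)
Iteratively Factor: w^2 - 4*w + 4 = (w - 2)*(w - 2)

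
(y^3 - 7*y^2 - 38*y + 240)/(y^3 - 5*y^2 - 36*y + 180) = (y - 8)/(y - 6)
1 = 1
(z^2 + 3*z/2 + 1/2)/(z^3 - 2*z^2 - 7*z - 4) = (z + 1/2)/(z^2 - 3*z - 4)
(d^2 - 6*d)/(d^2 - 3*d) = (d - 6)/(d - 3)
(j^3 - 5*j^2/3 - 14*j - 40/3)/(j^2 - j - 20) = (3*j^2 + 10*j + 8)/(3*(j + 4))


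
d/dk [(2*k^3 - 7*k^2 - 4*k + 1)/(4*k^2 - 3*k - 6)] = (8*k^4 - 12*k^3 + k^2 + 76*k + 27)/(16*k^4 - 24*k^3 - 39*k^2 + 36*k + 36)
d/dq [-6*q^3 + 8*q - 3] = 8 - 18*q^2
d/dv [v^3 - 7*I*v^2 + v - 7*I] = 3*v^2 - 14*I*v + 1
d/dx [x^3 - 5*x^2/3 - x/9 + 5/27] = 3*x^2 - 10*x/3 - 1/9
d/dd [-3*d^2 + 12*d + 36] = 12 - 6*d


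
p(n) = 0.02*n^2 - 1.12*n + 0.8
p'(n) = 0.04*n - 1.12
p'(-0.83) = -1.15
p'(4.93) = -0.92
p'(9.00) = -0.76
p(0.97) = -0.27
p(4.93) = -4.24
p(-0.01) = 0.81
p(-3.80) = 5.34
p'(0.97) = -1.08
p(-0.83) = 1.74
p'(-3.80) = -1.27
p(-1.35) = 2.35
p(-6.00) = 8.24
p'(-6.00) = -1.36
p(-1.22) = 2.20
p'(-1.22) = -1.17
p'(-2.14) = -1.21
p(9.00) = -7.66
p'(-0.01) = -1.12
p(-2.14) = 3.29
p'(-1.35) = -1.17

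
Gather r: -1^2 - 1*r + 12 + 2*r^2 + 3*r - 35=2*r^2 + 2*r - 24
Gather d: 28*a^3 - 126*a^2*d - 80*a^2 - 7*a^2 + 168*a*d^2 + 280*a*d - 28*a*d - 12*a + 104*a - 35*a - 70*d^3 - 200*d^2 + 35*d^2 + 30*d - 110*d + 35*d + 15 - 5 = 28*a^3 - 87*a^2 + 57*a - 70*d^3 + d^2*(168*a - 165) + d*(-126*a^2 + 252*a - 45) + 10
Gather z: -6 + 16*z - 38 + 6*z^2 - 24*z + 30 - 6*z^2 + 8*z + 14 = 0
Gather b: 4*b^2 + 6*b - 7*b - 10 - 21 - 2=4*b^2 - b - 33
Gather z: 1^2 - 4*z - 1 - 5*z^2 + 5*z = -5*z^2 + z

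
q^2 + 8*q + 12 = (q + 2)*(q + 6)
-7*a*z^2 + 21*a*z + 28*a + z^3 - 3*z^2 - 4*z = (-7*a + z)*(z - 4)*(z + 1)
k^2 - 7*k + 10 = (k - 5)*(k - 2)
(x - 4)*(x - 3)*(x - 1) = x^3 - 8*x^2 + 19*x - 12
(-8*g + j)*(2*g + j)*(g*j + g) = -16*g^3*j - 16*g^3 - 6*g^2*j^2 - 6*g^2*j + g*j^3 + g*j^2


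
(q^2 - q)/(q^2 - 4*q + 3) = q/(q - 3)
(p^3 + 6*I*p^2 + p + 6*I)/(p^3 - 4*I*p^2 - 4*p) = (p^3 + 6*I*p^2 + p + 6*I)/(p*(p^2 - 4*I*p - 4))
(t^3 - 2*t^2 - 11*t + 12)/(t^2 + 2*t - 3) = t - 4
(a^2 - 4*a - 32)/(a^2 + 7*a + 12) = (a - 8)/(a + 3)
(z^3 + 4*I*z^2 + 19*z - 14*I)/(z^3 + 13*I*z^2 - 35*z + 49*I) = (z - 2*I)/(z + 7*I)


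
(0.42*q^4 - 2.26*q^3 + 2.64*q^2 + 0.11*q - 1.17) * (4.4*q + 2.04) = 1.848*q^5 - 9.0872*q^4 + 7.0056*q^3 + 5.8696*q^2 - 4.9236*q - 2.3868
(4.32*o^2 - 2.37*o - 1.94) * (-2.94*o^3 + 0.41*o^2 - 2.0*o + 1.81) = -12.7008*o^5 + 8.739*o^4 - 3.9081*o^3 + 11.7638*o^2 - 0.409700000000001*o - 3.5114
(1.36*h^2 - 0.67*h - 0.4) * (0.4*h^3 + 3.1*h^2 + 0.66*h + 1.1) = 0.544*h^5 + 3.948*h^4 - 1.3394*h^3 - 0.1862*h^2 - 1.001*h - 0.44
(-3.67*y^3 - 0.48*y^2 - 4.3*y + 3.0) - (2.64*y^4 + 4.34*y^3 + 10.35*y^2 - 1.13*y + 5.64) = -2.64*y^4 - 8.01*y^3 - 10.83*y^2 - 3.17*y - 2.64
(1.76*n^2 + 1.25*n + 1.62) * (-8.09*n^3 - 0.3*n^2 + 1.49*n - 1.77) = -14.2384*n^5 - 10.6405*n^4 - 10.8584*n^3 - 1.7387*n^2 + 0.2013*n - 2.8674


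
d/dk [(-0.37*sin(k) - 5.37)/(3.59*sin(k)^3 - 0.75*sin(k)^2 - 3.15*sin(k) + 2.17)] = (2.6566*sin(k)^3 + 57.5574*sin(k)^2 - 8.055*sin(k) - 17.7184)*cos(k)/(12.8881*sin(k)^6 - 5.385*sin(k)^5 - 22.0545*sin(k)^4 + 20.3056*sin(k)^3 + 6.6675*sin(k)^2 - 13.671*sin(k) + 4.7089)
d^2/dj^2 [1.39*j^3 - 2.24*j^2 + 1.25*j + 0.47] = 8.34*j - 4.48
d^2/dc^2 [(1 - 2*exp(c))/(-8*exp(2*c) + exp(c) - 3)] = (128*exp(4*c) - 240*exp(3*c) - 264*exp(2*c) + 101*exp(c) + 15)*exp(c)/(512*exp(6*c) - 192*exp(5*c) + 600*exp(4*c) - 145*exp(3*c) + 225*exp(2*c) - 27*exp(c) + 27)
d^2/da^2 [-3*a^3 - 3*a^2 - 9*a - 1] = -18*a - 6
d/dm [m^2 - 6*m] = 2*m - 6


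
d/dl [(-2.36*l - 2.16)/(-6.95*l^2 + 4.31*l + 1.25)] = (-16.402*l^2 - 30.024*l + 6.3596)/(48.3025*l^4 - 59.909*l^3 + 1.2011*l^2 + 10.775*l + 1.5625)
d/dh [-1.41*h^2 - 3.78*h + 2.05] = -2.82*h - 3.78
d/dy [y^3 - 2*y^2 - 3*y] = 3*y^2 - 4*y - 3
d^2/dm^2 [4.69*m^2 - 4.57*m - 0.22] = 9.38000000000000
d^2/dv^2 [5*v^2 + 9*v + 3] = 10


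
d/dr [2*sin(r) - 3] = 2*cos(r)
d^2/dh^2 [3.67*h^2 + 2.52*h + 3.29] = 7.34000000000000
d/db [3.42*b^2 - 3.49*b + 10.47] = 6.84*b - 3.49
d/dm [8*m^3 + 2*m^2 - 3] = 4*m*(6*m + 1)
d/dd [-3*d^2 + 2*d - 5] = 2 - 6*d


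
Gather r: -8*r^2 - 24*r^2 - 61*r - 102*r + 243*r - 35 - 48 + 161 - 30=-32*r^2 + 80*r + 48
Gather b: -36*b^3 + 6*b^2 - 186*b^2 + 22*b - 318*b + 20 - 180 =-36*b^3 - 180*b^2 - 296*b - 160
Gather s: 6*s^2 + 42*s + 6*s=6*s^2 + 48*s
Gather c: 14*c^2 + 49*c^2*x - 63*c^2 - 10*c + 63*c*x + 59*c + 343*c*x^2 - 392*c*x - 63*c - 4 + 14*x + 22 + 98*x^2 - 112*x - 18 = c^2*(49*x - 49) + c*(343*x^2 - 329*x - 14) + 98*x^2 - 98*x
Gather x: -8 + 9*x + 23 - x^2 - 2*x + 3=-x^2 + 7*x + 18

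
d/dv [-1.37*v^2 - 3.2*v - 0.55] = -2.74*v - 3.2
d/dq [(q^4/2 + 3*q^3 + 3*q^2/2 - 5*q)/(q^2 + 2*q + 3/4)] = 4*(4*q^5 + 24*q^4 + 54*q^3 + 59*q^2 + 9*q - 15)/(16*q^4 + 64*q^3 + 88*q^2 + 48*q + 9)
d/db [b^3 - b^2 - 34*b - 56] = 3*b^2 - 2*b - 34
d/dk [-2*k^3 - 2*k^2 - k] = -6*k^2 - 4*k - 1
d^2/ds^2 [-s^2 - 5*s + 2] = -2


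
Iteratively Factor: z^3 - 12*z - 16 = (z - 4)*(z^2 + 4*z + 4) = (z - 4)*(z + 2)*(z + 2)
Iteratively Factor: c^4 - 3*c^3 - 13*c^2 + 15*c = (c - 5)*(c^3 + 2*c^2 - 3*c) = (c - 5)*(c + 3)*(c^2 - c) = c*(c - 5)*(c + 3)*(c - 1)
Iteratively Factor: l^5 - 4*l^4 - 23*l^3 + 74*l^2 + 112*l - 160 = (l - 1)*(l^4 - 3*l^3 - 26*l^2 + 48*l + 160) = (l - 1)*(l + 4)*(l^3 - 7*l^2 + 2*l + 40) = (l - 4)*(l - 1)*(l + 4)*(l^2 - 3*l - 10) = (l - 4)*(l - 1)*(l + 2)*(l + 4)*(l - 5)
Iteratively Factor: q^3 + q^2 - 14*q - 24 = (q + 3)*(q^2 - 2*q - 8) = (q - 4)*(q + 3)*(q + 2)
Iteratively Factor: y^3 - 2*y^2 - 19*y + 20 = (y + 4)*(y^2 - 6*y + 5) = (y - 5)*(y + 4)*(y - 1)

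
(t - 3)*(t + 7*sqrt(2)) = t^2 - 3*t + 7*sqrt(2)*t - 21*sqrt(2)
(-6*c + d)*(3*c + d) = -18*c^2 - 3*c*d + d^2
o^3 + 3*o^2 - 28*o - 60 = (o - 5)*(o + 2)*(o + 6)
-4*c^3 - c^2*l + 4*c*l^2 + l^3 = (-c + l)*(c + l)*(4*c + l)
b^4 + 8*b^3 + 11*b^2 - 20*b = b*(b - 1)*(b + 4)*(b + 5)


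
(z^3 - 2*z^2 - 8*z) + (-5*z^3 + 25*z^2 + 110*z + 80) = -4*z^3 + 23*z^2 + 102*z + 80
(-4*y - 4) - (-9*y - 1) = 5*y - 3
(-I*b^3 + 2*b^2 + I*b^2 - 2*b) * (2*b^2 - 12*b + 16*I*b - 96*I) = -2*I*b^5 + 20*b^4 + 14*I*b^4 - 140*b^3 + 20*I*b^3 + 120*b^2 - 224*I*b^2 + 192*I*b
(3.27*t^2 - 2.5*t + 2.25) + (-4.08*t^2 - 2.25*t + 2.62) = -0.81*t^2 - 4.75*t + 4.87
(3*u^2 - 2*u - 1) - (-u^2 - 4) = 4*u^2 - 2*u + 3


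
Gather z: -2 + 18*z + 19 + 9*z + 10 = 27*z + 27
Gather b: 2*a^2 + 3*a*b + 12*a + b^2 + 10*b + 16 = 2*a^2 + 12*a + b^2 + b*(3*a + 10) + 16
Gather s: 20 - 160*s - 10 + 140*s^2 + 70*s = 140*s^2 - 90*s + 10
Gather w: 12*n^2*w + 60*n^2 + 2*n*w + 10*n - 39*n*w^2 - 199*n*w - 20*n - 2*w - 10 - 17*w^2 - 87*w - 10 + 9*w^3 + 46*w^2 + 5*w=60*n^2 - 10*n + 9*w^3 + w^2*(29 - 39*n) + w*(12*n^2 - 197*n - 84) - 20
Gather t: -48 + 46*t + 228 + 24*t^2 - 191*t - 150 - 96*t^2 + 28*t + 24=-72*t^2 - 117*t + 54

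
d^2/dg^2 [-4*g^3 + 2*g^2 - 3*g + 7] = 4 - 24*g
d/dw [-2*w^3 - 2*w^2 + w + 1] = -6*w^2 - 4*w + 1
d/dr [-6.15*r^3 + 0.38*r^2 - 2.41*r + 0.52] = -18.45*r^2 + 0.76*r - 2.41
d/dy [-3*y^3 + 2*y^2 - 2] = y*(4 - 9*y)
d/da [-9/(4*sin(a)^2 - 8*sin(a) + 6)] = 18*(sin(a) - 1)*cos(a)/(-4*sin(a) - cos(2*a) + 4)^2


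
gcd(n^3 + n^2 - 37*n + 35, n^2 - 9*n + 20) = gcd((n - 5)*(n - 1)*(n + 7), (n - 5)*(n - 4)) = n - 5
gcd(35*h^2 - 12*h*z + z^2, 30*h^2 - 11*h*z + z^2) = -5*h + z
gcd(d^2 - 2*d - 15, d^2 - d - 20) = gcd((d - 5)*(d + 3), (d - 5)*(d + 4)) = d - 5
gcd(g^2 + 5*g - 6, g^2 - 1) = g - 1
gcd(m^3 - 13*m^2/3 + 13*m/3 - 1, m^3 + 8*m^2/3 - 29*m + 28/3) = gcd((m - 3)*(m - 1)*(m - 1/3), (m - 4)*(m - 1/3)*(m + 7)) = m - 1/3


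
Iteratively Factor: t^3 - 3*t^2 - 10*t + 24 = (t - 4)*(t^2 + t - 6) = (t - 4)*(t + 3)*(t - 2)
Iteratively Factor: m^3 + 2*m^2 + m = (m + 1)*(m^2 + m) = m*(m + 1)*(m + 1)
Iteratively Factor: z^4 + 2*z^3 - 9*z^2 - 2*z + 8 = (z + 4)*(z^3 - 2*z^2 - z + 2) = (z - 2)*(z + 4)*(z^2 - 1) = (z - 2)*(z + 1)*(z + 4)*(z - 1)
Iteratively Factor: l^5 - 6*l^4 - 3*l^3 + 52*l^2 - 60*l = (l - 2)*(l^4 - 4*l^3 - 11*l^2 + 30*l) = l*(l - 2)*(l^3 - 4*l^2 - 11*l + 30) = l*(l - 2)^2*(l^2 - 2*l - 15) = l*(l - 5)*(l - 2)^2*(l + 3)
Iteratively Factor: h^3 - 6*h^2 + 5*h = (h)*(h^2 - 6*h + 5) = h*(h - 1)*(h - 5)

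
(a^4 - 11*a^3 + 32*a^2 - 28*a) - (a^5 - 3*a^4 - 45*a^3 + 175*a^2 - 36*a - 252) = -a^5 + 4*a^4 + 34*a^3 - 143*a^2 + 8*a + 252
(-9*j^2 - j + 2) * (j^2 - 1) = -9*j^4 - j^3 + 11*j^2 + j - 2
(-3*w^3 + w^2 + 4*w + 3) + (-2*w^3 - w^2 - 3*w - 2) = -5*w^3 + w + 1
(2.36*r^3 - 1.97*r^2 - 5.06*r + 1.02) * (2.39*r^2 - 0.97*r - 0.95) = 5.6404*r^5 - 6.9975*r^4 - 12.4245*r^3 + 9.2175*r^2 + 3.8176*r - 0.969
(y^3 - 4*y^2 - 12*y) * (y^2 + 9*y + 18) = y^5 + 5*y^4 - 30*y^3 - 180*y^2 - 216*y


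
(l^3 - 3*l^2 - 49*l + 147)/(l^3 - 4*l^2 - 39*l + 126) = (l + 7)/(l + 6)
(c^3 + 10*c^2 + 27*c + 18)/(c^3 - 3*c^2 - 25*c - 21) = (c + 6)/(c - 7)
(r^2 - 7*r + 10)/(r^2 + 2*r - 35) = (r - 2)/(r + 7)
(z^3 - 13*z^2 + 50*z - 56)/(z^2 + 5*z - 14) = (z^2 - 11*z + 28)/(z + 7)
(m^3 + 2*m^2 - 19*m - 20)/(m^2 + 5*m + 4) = (m^2 + m - 20)/(m + 4)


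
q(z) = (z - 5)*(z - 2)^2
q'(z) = (z - 5)*(2*z - 4) + (z - 2)^2 = 3*(z - 4)*(z - 2)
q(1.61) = -0.52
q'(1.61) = 2.80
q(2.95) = -1.85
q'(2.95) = -2.99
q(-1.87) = -102.89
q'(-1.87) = 68.15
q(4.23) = -3.83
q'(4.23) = 1.54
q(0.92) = -4.76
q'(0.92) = 9.98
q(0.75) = -6.64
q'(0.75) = 12.19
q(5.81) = 11.76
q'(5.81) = 20.69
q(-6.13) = -735.66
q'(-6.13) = 247.07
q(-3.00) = -200.00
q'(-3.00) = 105.00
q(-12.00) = -3332.00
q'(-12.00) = 672.00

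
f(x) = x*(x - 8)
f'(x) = 2*x - 8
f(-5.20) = 68.64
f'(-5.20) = -18.40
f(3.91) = -15.99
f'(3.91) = -0.18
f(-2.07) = 20.84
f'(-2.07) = -12.14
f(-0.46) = 3.89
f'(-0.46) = -8.92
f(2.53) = -13.84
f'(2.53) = -2.94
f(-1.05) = 9.50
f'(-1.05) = -10.10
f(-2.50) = 26.25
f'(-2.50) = -13.00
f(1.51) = -9.80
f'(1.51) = -4.98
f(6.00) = -12.00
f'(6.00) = 4.00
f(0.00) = 0.00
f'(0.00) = -8.00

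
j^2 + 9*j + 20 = (j + 4)*(j + 5)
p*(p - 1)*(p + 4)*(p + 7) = p^4 + 10*p^3 + 17*p^2 - 28*p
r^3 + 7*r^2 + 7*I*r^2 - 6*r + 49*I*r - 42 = (r + 7)*(r + I)*(r + 6*I)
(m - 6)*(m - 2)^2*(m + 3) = m^4 - 7*m^3 - 2*m^2 + 60*m - 72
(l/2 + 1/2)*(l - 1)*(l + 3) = l^3/2 + 3*l^2/2 - l/2 - 3/2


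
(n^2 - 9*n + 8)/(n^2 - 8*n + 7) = (n - 8)/(n - 7)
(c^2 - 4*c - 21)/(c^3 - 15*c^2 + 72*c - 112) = (c + 3)/(c^2 - 8*c + 16)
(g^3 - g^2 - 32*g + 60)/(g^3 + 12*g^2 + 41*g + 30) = (g^2 - 7*g + 10)/(g^2 + 6*g + 5)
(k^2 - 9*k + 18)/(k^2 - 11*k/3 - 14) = 3*(k - 3)/(3*k + 7)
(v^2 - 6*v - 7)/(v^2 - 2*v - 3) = (v - 7)/(v - 3)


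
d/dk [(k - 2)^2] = 2*k - 4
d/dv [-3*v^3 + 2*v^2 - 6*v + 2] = -9*v^2 + 4*v - 6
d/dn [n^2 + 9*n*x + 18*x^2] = 2*n + 9*x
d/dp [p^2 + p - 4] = 2*p + 1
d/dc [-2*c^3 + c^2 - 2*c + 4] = -6*c^2 + 2*c - 2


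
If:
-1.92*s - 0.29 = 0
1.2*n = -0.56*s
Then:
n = 0.07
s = -0.15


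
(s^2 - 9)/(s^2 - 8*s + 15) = (s + 3)/(s - 5)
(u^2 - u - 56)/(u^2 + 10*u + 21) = (u - 8)/(u + 3)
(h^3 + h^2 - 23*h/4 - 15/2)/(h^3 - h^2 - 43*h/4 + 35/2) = (2*h^2 + 7*h + 6)/(2*h^2 + 3*h - 14)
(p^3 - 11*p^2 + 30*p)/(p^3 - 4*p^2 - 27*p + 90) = p*(p - 5)/(p^2 + 2*p - 15)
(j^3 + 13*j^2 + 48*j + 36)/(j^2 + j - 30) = (j^2 + 7*j + 6)/(j - 5)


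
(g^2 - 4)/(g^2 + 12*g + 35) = (g^2 - 4)/(g^2 + 12*g + 35)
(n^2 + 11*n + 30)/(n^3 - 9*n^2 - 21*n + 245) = (n + 6)/(n^2 - 14*n + 49)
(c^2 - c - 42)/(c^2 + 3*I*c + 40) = (c^2 - c - 42)/(c^2 + 3*I*c + 40)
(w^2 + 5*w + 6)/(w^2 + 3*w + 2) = (w + 3)/(w + 1)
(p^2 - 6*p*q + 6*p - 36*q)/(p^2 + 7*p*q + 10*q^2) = (p^2 - 6*p*q + 6*p - 36*q)/(p^2 + 7*p*q + 10*q^2)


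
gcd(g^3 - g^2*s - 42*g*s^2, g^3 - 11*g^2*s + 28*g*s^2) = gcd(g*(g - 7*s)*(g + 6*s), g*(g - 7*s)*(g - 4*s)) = -g^2 + 7*g*s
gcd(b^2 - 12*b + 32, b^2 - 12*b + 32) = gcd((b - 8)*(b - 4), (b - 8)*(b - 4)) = b^2 - 12*b + 32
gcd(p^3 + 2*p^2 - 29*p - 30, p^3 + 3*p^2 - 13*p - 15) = p + 1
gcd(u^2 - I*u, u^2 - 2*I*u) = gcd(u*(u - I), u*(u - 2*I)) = u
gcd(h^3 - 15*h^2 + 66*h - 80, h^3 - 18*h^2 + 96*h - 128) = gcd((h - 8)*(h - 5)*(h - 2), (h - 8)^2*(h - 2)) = h^2 - 10*h + 16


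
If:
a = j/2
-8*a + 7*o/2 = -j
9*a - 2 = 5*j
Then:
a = -2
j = -4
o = -24/7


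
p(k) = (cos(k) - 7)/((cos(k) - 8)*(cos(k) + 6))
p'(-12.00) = 0.01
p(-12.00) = 0.13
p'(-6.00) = 0.01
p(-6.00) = 0.12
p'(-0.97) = -0.02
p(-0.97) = 0.13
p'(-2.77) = -0.01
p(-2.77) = 0.18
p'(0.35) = 0.01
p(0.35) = 0.12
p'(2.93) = 0.01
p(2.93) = 0.18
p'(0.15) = 0.00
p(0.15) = 0.12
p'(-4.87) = 0.03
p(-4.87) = 0.14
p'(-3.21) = 0.00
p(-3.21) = 0.18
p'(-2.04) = -0.03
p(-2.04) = 0.16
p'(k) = (cos(k) - 7)*sin(k)/((cos(k) - 8)*(cos(k) + 6)^2) - sin(k)/((cos(k) - 8)*(cos(k) + 6)) + (cos(k) - 7)*sin(k)/((cos(k) - 8)^2*(cos(k) + 6)) = (cos(k)^2 - 14*cos(k) + 62)*sin(k)/((cos(k) - 8)^2*(cos(k) + 6)^2)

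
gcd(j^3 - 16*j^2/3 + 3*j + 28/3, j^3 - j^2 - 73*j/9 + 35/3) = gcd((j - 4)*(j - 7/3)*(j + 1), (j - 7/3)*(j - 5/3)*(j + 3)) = j - 7/3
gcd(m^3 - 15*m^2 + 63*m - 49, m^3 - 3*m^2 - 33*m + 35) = m^2 - 8*m + 7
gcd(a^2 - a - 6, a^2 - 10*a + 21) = a - 3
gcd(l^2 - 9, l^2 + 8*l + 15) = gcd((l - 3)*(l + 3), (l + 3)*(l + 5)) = l + 3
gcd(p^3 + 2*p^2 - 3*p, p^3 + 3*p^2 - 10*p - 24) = 1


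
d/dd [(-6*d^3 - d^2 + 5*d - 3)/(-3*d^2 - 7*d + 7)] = 2*(9*d^4 + 42*d^3 - 52*d^2 - 16*d + 7)/(9*d^4 + 42*d^3 + 7*d^2 - 98*d + 49)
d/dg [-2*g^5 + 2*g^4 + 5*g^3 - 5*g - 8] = -10*g^4 + 8*g^3 + 15*g^2 - 5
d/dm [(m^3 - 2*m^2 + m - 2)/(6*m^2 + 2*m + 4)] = (3*m^4 + 2*m^3 + m^2 + 4*m + 4)/(2*(9*m^4 + 6*m^3 + 13*m^2 + 4*m + 4))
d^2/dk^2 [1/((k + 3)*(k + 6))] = 2*((k + 3)^2 + (k + 3)*(k + 6) + (k + 6)^2)/((k + 3)^3*(k + 6)^3)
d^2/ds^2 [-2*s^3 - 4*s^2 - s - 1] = -12*s - 8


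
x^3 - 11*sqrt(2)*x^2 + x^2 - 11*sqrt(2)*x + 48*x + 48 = (x + 1)*(x - 8*sqrt(2))*(x - 3*sqrt(2))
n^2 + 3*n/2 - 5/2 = (n - 1)*(n + 5/2)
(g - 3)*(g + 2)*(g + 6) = g^3 + 5*g^2 - 12*g - 36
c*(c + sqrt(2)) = c^2 + sqrt(2)*c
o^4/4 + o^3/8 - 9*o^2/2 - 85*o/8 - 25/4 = (o/2 + 1/2)*(o/2 + 1)*(o - 5)*(o + 5/2)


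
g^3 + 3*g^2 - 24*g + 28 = (g - 2)^2*(g + 7)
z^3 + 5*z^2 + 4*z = z*(z + 1)*(z + 4)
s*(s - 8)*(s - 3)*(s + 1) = s^4 - 10*s^3 + 13*s^2 + 24*s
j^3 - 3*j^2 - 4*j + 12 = (j - 3)*(j - 2)*(j + 2)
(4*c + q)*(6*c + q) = 24*c^2 + 10*c*q + q^2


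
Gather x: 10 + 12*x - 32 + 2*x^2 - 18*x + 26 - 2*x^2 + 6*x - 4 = 0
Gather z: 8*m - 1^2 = 8*m - 1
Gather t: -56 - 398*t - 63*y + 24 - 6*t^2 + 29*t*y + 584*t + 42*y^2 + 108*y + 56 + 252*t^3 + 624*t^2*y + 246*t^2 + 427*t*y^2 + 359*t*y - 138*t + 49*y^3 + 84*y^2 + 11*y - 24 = 252*t^3 + t^2*(624*y + 240) + t*(427*y^2 + 388*y + 48) + 49*y^3 + 126*y^2 + 56*y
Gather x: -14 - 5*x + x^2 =x^2 - 5*x - 14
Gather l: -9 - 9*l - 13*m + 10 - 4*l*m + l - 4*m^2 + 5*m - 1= l*(-4*m - 8) - 4*m^2 - 8*m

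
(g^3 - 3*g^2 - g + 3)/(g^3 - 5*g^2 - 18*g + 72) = (g^2 - 1)/(g^2 - 2*g - 24)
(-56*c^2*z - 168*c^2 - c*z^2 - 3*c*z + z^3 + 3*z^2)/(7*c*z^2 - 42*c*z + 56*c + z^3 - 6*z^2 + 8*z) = (-8*c*z - 24*c + z^2 + 3*z)/(z^2 - 6*z + 8)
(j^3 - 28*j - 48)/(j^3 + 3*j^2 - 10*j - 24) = (j - 6)/(j - 3)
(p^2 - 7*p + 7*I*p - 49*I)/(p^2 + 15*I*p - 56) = (p - 7)/(p + 8*I)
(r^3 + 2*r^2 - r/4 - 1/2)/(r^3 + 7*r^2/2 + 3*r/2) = (r^2 + 3*r/2 - 1)/(r*(r + 3))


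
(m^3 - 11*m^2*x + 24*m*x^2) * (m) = m^4 - 11*m^3*x + 24*m^2*x^2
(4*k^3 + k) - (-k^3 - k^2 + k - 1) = 5*k^3 + k^2 + 1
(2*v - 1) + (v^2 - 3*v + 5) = v^2 - v + 4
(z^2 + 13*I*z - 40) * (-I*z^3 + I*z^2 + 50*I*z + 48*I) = -I*z^5 + 13*z^4 + I*z^4 - 13*z^3 + 90*I*z^3 - 650*z^2 + 8*I*z^2 - 624*z - 2000*I*z - 1920*I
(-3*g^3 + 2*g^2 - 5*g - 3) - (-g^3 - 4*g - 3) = -2*g^3 + 2*g^2 - g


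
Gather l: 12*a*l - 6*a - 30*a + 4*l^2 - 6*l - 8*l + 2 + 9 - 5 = -36*a + 4*l^2 + l*(12*a - 14) + 6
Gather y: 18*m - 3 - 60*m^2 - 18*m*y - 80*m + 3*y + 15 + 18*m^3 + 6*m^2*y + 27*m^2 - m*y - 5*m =18*m^3 - 33*m^2 - 67*m + y*(6*m^2 - 19*m + 3) + 12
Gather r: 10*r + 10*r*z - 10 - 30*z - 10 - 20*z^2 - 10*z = r*(10*z + 10) - 20*z^2 - 40*z - 20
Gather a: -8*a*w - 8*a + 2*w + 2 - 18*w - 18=a*(-8*w - 8) - 16*w - 16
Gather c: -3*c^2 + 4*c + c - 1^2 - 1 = -3*c^2 + 5*c - 2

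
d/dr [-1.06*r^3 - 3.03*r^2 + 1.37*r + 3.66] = -3.18*r^2 - 6.06*r + 1.37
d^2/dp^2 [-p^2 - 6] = -2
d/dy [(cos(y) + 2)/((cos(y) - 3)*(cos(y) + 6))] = (cos(y)^2 + 4*cos(y) + 24)*sin(y)/((cos(y) - 3)^2*(cos(y) + 6)^2)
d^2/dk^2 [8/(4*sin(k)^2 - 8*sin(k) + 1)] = 64*(-16*sin(k) - 3*sin(3*k) + cos(2*k) - cos(4*k) + 15)/(4*sin(k)^2 - 8*sin(k) + 1)^3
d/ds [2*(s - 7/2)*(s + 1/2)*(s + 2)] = 6*s^2 - 4*s - 31/2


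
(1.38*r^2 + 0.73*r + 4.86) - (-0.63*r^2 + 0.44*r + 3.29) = 2.01*r^2 + 0.29*r + 1.57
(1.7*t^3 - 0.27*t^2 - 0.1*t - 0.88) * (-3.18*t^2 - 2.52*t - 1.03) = -5.406*t^5 - 3.4254*t^4 - 0.7526*t^3 + 3.3285*t^2 + 2.3206*t + 0.9064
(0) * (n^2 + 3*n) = 0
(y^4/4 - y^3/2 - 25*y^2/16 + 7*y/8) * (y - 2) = y^5/4 - y^4 - 9*y^3/16 + 4*y^2 - 7*y/4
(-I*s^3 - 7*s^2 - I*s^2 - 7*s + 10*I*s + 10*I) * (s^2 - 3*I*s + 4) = -I*s^5 - 10*s^4 - I*s^4 - 10*s^3 + 27*I*s^3 + 2*s^2 + 27*I*s^2 + 2*s + 40*I*s + 40*I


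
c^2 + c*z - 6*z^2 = (c - 2*z)*(c + 3*z)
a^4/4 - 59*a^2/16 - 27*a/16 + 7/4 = (a/4 + 1/4)*(a - 4)*(a - 1/2)*(a + 7/2)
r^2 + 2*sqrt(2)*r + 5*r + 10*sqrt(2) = (r + 5)*(r + 2*sqrt(2))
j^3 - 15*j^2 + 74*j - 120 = (j - 6)*(j - 5)*(j - 4)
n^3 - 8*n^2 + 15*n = n*(n - 5)*(n - 3)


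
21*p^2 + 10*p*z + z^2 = (3*p + z)*(7*p + z)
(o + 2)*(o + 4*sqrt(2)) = o^2 + 2*o + 4*sqrt(2)*o + 8*sqrt(2)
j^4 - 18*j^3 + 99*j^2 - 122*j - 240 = (j - 8)*(j - 6)*(j - 5)*(j + 1)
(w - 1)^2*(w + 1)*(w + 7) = w^4 + 6*w^3 - 8*w^2 - 6*w + 7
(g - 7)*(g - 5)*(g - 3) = g^3 - 15*g^2 + 71*g - 105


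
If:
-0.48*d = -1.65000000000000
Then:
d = 3.44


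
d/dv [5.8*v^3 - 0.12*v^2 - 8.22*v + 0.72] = 17.4*v^2 - 0.24*v - 8.22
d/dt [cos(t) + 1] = -sin(t)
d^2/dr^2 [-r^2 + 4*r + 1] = -2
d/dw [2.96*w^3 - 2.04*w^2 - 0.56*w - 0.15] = 8.88*w^2 - 4.08*w - 0.56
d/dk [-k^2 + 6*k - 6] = 6 - 2*k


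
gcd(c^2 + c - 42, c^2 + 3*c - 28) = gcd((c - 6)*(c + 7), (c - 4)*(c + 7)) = c + 7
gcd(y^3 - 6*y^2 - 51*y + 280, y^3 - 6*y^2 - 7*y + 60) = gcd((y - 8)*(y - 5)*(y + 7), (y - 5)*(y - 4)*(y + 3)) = y - 5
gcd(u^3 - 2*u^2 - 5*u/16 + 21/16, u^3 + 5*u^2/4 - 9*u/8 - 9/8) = u^2 - u/4 - 3/4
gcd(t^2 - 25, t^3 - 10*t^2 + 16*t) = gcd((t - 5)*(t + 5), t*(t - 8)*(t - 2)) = 1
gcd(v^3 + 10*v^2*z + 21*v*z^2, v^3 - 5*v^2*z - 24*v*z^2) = v^2 + 3*v*z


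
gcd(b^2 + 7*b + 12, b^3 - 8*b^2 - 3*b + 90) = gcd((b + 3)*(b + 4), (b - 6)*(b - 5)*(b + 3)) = b + 3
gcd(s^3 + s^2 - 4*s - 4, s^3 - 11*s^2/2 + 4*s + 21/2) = s + 1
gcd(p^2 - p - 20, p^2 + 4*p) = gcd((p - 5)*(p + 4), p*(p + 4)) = p + 4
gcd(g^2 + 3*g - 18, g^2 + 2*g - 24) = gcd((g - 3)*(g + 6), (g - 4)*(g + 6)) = g + 6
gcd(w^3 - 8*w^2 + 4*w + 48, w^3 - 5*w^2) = 1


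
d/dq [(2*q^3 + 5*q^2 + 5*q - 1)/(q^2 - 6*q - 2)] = (2*q^4 - 24*q^3 - 47*q^2 - 18*q - 16)/(q^4 - 12*q^3 + 32*q^2 + 24*q + 4)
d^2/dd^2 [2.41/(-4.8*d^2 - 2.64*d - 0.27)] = (111.0528*d^2 + 61.07904*d - 2.41*(9.6*d + 2.64)*(19.2*d + 5.28) + 6.24672)/(4.8*d^2 + 2.64*d + 0.27)^3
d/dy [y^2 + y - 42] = 2*y + 1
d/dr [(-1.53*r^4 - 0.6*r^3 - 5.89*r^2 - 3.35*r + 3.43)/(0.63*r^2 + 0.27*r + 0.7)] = (-1.9278*r^5 - 1.6173*r^4 - 4.608*r^3 - 0.7398*r^2 - 12.5678*r - 3.2711)/(0.3969*r^4 + 0.3402*r^3 + 0.9549*r^2 + 0.378*r + 0.49)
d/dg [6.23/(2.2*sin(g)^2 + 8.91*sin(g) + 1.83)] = -(27.412*sin(g) + 55.5093)*cos(g)/(2.2*sin(g)^2 + 8.91*sin(g) + 1.83)^2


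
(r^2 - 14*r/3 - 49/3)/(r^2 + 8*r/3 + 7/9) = 3*(r - 7)/(3*r + 1)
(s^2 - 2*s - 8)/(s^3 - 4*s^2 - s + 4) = (s + 2)/(s^2 - 1)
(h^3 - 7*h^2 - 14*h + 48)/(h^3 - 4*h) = (h^2 - 5*h - 24)/(h*(h + 2))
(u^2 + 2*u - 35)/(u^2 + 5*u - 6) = (u^2 + 2*u - 35)/(u^2 + 5*u - 6)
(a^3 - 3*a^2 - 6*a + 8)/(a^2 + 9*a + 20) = (a^3 - 3*a^2 - 6*a + 8)/(a^2 + 9*a + 20)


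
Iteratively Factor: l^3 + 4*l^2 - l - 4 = (l + 4)*(l^2 - 1) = (l - 1)*(l + 4)*(l + 1)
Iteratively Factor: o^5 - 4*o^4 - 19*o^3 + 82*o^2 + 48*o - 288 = (o - 3)*(o^4 - o^3 - 22*o^2 + 16*o + 96) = (o - 3)^2*(o^3 + 2*o^2 - 16*o - 32) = (o - 3)^2*(o + 4)*(o^2 - 2*o - 8) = (o - 3)^2*(o + 2)*(o + 4)*(o - 4)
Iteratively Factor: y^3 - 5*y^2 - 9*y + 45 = (y + 3)*(y^2 - 8*y + 15) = (y - 5)*(y + 3)*(y - 3)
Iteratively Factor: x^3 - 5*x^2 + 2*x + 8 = (x - 2)*(x^2 - 3*x - 4) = (x - 2)*(x + 1)*(x - 4)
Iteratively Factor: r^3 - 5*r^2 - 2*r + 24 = (r + 2)*(r^2 - 7*r + 12) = (r - 4)*(r + 2)*(r - 3)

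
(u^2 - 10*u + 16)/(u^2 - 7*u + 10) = (u - 8)/(u - 5)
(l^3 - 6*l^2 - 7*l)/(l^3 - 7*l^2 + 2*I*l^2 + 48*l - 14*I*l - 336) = l*(l + 1)/(l^2 + 2*I*l + 48)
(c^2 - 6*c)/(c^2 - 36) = c/(c + 6)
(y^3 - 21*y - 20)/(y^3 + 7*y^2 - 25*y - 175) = (y^2 + 5*y + 4)/(y^2 + 12*y + 35)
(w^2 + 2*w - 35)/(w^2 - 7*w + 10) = (w + 7)/(w - 2)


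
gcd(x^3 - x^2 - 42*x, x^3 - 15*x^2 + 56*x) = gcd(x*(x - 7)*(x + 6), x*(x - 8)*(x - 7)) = x^2 - 7*x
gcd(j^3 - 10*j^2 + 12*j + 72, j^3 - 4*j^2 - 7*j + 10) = j + 2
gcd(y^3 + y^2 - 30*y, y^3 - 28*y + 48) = y + 6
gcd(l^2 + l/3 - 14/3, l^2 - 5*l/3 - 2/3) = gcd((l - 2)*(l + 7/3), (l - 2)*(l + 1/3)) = l - 2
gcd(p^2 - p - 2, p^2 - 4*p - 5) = p + 1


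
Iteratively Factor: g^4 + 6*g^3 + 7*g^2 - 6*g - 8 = (g - 1)*(g^3 + 7*g^2 + 14*g + 8) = (g - 1)*(g + 2)*(g^2 + 5*g + 4) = (g - 1)*(g + 2)*(g + 4)*(g + 1)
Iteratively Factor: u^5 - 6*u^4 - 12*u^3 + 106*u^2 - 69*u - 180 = (u - 5)*(u^4 - u^3 - 17*u^2 + 21*u + 36) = (u - 5)*(u + 1)*(u^3 - 2*u^2 - 15*u + 36) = (u - 5)*(u + 1)*(u + 4)*(u^2 - 6*u + 9) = (u - 5)*(u - 3)*(u + 1)*(u + 4)*(u - 3)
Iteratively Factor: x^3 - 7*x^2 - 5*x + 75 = (x - 5)*(x^2 - 2*x - 15) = (x - 5)*(x + 3)*(x - 5)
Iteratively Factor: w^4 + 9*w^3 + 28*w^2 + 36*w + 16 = (w + 1)*(w^3 + 8*w^2 + 20*w + 16) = (w + 1)*(w + 2)*(w^2 + 6*w + 8) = (w + 1)*(w + 2)*(w + 4)*(w + 2)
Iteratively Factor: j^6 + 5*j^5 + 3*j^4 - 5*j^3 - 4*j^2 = (j + 4)*(j^5 + j^4 - j^3 - j^2) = j*(j + 4)*(j^4 + j^3 - j^2 - j) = j*(j + 1)*(j + 4)*(j^3 - j) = j*(j + 1)^2*(j + 4)*(j^2 - j) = j*(j - 1)*(j + 1)^2*(j + 4)*(j)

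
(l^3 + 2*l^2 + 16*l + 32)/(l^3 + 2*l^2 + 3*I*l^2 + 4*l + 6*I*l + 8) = (l - 4*I)/(l - I)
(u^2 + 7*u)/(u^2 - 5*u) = (u + 7)/(u - 5)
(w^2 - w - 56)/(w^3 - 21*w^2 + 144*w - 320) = (w + 7)/(w^2 - 13*w + 40)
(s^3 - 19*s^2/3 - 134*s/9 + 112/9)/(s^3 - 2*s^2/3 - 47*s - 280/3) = (s - 2/3)/(s + 5)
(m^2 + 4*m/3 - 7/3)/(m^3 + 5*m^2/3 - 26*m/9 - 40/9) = 3*(3*m^2 + 4*m - 7)/(9*m^3 + 15*m^2 - 26*m - 40)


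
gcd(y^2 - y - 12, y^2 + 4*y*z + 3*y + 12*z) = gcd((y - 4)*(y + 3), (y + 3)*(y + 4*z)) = y + 3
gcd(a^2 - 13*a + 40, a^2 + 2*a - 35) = a - 5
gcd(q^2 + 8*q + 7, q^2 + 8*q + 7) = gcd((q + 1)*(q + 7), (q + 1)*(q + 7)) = q^2 + 8*q + 7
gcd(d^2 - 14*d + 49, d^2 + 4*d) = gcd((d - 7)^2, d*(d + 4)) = 1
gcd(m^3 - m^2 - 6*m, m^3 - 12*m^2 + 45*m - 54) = m - 3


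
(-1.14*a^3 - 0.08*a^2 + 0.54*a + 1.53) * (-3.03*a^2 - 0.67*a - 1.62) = 3.4542*a^5 + 1.0062*a^4 + 0.2642*a^3 - 4.8681*a^2 - 1.8999*a - 2.4786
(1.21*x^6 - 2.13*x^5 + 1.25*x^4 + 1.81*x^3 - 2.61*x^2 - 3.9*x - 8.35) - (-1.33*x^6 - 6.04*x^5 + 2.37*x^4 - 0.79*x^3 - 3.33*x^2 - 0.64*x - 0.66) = 2.54*x^6 + 3.91*x^5 - 1.12*x^4 + 2.6*x^3 + 0.72*x^2 - 3.26*x - 7.69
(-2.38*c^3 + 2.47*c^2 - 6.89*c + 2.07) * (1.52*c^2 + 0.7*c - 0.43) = -3.6176*c^5 + 2.0884*c^4 - 7.7204*c^3 - 2.7387*c^2 + 4.4117*c - 0.8901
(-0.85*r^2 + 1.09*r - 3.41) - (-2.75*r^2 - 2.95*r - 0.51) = 1.9*r^2 + 4.04*r - 2.9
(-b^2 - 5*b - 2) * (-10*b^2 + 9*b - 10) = 10*b^4 + 41*b^3 - 15*b^2 + 32*b + 20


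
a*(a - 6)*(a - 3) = a^3 - 9*a^2 + 18*a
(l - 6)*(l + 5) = l^2 - l - 30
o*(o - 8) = o^2 - 8*o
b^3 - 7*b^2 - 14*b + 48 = (b - 8)*(b - 2)*(b + 3)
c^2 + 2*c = c*(c + 2)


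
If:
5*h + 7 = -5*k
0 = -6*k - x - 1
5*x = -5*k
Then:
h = -6/5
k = -1/5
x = 1/5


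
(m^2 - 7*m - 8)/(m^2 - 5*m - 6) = (m - 8)/(m - 6)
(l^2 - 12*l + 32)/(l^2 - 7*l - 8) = (l - 4)/(l + 1)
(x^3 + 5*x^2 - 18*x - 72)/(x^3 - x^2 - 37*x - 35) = (-x^3 - 5*x^2 + 18*x + 72)/(-x^3 + x^2 + 37*x + 35)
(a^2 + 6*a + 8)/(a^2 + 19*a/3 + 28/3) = 3*(a + 2)/(3*a + 7)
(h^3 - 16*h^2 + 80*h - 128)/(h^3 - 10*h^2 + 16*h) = (h^2 - 8*h + 16)/(h*(h - 2))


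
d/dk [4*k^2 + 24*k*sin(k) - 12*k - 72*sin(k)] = 24*k*cos(k) + 8*k + 24*sin(k) - 72*cos(k) - 12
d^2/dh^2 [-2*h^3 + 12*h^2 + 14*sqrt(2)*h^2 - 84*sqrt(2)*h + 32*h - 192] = -12*h + 24 + 28*sqrt(2)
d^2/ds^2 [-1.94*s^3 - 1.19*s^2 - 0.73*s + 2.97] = -11.64*s - 2.38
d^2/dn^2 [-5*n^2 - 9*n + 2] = -10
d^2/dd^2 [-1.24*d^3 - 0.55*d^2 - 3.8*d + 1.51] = -7.44*d - 1.1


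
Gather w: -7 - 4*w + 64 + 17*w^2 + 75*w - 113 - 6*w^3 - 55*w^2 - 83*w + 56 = -6*w^3 - 38*w^2 - 12*w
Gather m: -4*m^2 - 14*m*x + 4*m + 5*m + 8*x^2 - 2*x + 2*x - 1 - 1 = -4*m^2 + m*(9 - 14*x) + 8*x^2 - 2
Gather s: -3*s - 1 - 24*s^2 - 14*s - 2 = -24*s^2 - 17*s - 3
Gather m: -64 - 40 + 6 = -98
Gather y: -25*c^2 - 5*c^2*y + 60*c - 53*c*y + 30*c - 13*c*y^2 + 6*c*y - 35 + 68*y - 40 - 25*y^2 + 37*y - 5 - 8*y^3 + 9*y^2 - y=-25*c^2 + 90*c - 8*y^3 + y^2*(-13*c - 16) + y*(-5*c^2 - 47*c + 104) - 80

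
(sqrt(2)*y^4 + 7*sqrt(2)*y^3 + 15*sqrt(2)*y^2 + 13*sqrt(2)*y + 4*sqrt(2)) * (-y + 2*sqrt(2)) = -sqrt(2)*y^5 - 7*sqrt(2)*y^4 + 4*y^4 - 15*sqrt(2)*y^3 + 28*y^3 - 13*sqrt(2)*y^2 + 60*y^2 - 4*sqrt(2)*y + 52*y + 16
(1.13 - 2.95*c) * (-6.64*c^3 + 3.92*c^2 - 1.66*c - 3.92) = 19.588*c^4 - 19.0672*c^3 + 9.3266*c^2 + 9.6882*c - 4.4296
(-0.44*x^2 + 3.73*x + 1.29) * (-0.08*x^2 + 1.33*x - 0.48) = 0.0352*x^4 - 0.8836*x^3 + 5.0689*x^2 - 0.0746999999999998*x - 0.6192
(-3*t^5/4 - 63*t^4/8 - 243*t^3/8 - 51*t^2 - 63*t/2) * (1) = -3*t^5/4 - 63*t^4/8 - 243*t^3/8 - 51*t^2 - 63*t/2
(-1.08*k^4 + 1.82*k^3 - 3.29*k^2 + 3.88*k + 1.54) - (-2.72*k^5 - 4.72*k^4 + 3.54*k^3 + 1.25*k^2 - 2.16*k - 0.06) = 2.72*k^5 + 3.64*k^4 - 1.72*k^3 - 4.54*k^2 + 6.04*k + 1.6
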